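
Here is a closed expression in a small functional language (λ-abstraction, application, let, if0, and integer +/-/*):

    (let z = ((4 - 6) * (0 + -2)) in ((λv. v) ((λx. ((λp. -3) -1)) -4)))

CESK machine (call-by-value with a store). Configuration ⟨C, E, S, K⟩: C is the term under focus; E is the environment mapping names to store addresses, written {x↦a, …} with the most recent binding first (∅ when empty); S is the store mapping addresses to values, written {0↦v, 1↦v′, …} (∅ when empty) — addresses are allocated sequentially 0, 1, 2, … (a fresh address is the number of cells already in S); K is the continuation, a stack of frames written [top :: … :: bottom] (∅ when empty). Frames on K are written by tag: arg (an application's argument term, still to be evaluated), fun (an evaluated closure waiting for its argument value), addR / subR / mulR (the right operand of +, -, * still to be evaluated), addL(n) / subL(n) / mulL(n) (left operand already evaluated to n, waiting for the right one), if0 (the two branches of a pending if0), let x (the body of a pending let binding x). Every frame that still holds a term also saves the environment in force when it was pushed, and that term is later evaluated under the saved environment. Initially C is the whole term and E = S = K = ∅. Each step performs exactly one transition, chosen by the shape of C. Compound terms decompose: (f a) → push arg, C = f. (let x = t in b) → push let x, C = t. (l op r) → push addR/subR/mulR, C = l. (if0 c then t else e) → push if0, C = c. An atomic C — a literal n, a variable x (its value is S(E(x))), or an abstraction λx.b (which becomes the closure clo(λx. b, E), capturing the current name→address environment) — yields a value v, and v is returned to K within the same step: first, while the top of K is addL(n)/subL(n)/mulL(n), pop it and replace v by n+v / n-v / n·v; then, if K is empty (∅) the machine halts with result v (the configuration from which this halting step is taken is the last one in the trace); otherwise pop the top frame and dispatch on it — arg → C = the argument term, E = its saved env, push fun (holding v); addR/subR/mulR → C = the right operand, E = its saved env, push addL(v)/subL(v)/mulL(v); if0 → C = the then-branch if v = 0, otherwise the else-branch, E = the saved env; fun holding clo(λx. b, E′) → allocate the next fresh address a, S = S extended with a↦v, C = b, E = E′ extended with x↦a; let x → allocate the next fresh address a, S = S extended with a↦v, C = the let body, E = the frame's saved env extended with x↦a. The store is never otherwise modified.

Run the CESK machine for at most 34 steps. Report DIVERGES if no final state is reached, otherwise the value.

Answer: -3

Derivation:
step 0: <C=(let z = ((4 - 6) * (0 + -2)) in ((λv. v) ((λx. ((λp. -3) -1)) -4))), E=∅, S=∅, K=∅>
step 1: <C=((4 - 6) * (0 + -2)), E=∅, S=∅, K=[let z]>
step 2: <C=(4 - 6), E=∅, S=∅, K=[mulR :: let z]>
step 3: <C=4, E=∅, S=∅, K=[subR :: mulR :: let z]>
step 4: <C=6, E=∅, S=∅, K=[subL(4) :: mulR :: let z]>
step 5: <C=(0 + -2), E=∅, S=∅, K=[mulL(-2) :: let z]>
step 6: <C=0, E=∅, S=∅, K=[addR :: mulL(-2) :: let z]>
step 7: <C=-2, E=∅, S=∅, K=[addL(0) :: mulL(-2) :: let z]>
step 8: <C=((λv. v) ((λx. ((λp. -3) -1)) -4)), E={z↦0}, S={0↦4}, K=∅>
step 9: <C=(λv. v), E={z↦0}, S={0↦4}, K=[arg]>
step 10: <C=((λx. ((λp. -3) -1)) -4), E={z↦0}, S={0↦4}, K=[fun]>
step 11: <C=(λx. ((λp. -3) -1)), E={z↦0}, S={0↦4}, K=[arg :: fun]>
step 12: <C=-4, E={z↦0}, S={0↦4}, K=[fun :: fun]>
step 13: <C=((λp. -3) -1), E={x↦1, z↦0}, S={0↦4, 1↦-4}, K=[fun]>
step 14: <C=(λp. -3), E={x↦1, z↦0}, S={0↦4, 1↦-4}, K=[arg :: fun]>
step 15: <C=-1, E={x↦1, z↦0}, S={0↦4, 1↦-4}, K=[fun :: fun]>
step 16: <C=-3, E={p↦2, x↦1, z↦0}, S={0↦4, 1↦-4, 2↦-1}, K=[fun]>
step 17: <C=v, E={v↦3, z↦0}, S={0↦4, 1↦-4, 2↦-1, 3↦-3}, K=∅>
→ final value -3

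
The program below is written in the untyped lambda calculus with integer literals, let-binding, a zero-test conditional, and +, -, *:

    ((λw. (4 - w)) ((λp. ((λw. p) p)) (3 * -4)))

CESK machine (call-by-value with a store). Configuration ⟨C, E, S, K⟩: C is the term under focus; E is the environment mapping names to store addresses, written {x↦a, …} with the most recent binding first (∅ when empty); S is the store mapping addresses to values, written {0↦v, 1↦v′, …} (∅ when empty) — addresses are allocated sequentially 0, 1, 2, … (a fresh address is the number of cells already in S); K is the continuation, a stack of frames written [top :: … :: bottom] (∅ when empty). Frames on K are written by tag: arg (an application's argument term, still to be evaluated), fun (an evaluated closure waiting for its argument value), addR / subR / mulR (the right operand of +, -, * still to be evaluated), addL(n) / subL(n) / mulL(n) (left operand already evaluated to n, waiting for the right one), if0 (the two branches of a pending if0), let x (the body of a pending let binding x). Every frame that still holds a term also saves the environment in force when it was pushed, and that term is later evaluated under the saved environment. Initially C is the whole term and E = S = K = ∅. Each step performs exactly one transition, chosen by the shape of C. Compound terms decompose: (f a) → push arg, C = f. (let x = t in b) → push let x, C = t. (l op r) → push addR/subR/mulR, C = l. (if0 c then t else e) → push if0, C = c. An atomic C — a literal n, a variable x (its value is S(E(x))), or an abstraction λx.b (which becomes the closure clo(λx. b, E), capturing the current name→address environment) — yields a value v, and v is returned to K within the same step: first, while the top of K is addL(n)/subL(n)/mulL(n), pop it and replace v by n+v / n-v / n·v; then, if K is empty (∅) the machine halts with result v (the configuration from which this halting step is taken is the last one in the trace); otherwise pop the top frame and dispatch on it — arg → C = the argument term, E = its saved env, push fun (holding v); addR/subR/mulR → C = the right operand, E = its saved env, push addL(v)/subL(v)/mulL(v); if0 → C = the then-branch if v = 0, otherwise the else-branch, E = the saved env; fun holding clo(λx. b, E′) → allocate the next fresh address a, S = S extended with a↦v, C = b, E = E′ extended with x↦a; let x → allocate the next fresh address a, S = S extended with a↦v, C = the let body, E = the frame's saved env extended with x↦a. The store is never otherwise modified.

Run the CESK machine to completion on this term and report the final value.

Answer: 16

Derivation:
[0] ⟨C=((λw. (4 - w)) ((λp. ((λw. p) p)) (3 * -4))); E=∅; S=∅; K=∅⟩
[1] ⟨C=(λw. (4 - w)); E=∅; S=∅; K=[arg]⟩
[2] ⟨C=((λp. ((λw. p) p)) (3 * -4)); E=∅; S=∅; K=[fun]⟩
[3] ⟨C=(λp. ((λw. p) p)); E=∅; S=∅; K=[arg :: fun]⟩
[4] ⟨C=(3 * -4); E=∅; S=∅; K=[fun :: fun]⟩
[5] ⟨C=3; E=∅; S=∅; K=[mulR :: fun :: fun]⟩
[6] ⟨C=-4; E=∅; S=∅; K=[mulL(3) :: fun :: fun]⟩
[7] ⟨C=((λw. p) p); E={p↦0}; S={0↦-12}; K=[fun]⟩
[8] ⟨C=(λw. p); E={p↦0}; S={0↦-12}; K=[arg :: fun]⟩
[9] ⟨C=p; E={p↦0}; S={0↦-12}; K=[fun :: fun]⟩
[10] ⟨C=p; E={w↦1, p↦0}; S={0↦-12, 1↦-12}; K=[fun]⟩
[11] ⟨C=(4 - w); E={w↦2}; S={0↦-12, 1↦-12, 2↦-12}; K=∅⟩
[12] ⟨C=4; E={w↦2}; S={0↦-12, 1↦-12, 2↦-12}; K=[subR]⟩
[13] ⟨C=w; E={w↦2}; S={0↦-12, 1↦-12, 2↦-12}; K=[subL(4)]⟩
→ final value 16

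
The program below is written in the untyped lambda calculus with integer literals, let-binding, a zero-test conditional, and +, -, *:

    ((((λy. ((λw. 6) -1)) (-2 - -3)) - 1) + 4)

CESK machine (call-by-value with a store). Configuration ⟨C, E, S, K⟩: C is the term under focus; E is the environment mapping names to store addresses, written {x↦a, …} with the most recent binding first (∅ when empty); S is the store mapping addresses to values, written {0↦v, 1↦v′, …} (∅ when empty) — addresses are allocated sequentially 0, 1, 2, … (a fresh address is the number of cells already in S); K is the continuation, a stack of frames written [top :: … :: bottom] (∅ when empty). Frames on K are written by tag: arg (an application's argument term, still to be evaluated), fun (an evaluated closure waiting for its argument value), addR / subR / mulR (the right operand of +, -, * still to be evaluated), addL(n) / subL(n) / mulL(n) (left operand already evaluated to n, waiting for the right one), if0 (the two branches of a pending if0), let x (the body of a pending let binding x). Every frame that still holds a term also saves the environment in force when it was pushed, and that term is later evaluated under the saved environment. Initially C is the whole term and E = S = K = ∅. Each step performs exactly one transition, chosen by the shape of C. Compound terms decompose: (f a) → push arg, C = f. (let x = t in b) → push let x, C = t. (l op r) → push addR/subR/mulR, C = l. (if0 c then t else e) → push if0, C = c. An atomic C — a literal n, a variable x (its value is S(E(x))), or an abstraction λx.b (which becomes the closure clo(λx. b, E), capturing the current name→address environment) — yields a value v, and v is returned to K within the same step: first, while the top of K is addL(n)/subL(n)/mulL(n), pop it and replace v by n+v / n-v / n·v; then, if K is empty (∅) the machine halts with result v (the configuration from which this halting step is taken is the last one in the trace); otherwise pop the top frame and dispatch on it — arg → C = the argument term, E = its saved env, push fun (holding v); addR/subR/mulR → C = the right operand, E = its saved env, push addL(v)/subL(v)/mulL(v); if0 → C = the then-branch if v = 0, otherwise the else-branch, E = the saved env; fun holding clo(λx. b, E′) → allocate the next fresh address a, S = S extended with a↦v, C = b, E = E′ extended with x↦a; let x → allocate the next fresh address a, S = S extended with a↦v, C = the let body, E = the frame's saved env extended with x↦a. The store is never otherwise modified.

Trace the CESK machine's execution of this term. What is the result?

[0] <C=((((λy. ((λw. 6) -1)) (-2 - -3)) - 1) + 4), E=∅, S=∅, K=∅>
[1] <C=(((λy. ((λw. 6) -1)) (-2 - -3)) - 1), E=∅, S=∅, K=[addR]>
[2] <C=((λy. ((λw. 6) -1)) (-2 - -3)), E=∅, S=∅, K=[subR :: addR]>
[3] <C=(λy. ((λw. 6) -1)), E=∅, S=∅, K=[arg :: subR :: addR]>
[4] <C=(-2 - -3), E=∅, S=∅, K=[fun :: subR :: addR]>
[5] <C=-2, E=∅, S=∅, K=[subR :: fun :: subR :: addR]>
[6] <C=-3, E=∅, S=∅, K=[subL(-2) :: fun :: subR :: addR]>
[7] <C=((λw. 6) -1), E={y↦0}, S={0↦1}, K=[subR :: addR]>
[8] <C=(λw. 6), E={y↦0}, S={0↦1}, K=[arg :: subR :: addR]>
[9] <C=-1, E={y↦0}, S={0↦1}, K=[fun :: subR :: addR]>
[10] <C=6, E={w↦1, y↦0}, S={0↦1, 1↦-1}, K=[subR :: addR]>
[11] <C=1, E=∅, S={0↦1, 1↦-1}, K=[subL(6) :: addR]>
[12] <C=4, E=∅, S={0↦1, 1↦-1}, K=[addL(5)]>
→ final value 9

Answer: 9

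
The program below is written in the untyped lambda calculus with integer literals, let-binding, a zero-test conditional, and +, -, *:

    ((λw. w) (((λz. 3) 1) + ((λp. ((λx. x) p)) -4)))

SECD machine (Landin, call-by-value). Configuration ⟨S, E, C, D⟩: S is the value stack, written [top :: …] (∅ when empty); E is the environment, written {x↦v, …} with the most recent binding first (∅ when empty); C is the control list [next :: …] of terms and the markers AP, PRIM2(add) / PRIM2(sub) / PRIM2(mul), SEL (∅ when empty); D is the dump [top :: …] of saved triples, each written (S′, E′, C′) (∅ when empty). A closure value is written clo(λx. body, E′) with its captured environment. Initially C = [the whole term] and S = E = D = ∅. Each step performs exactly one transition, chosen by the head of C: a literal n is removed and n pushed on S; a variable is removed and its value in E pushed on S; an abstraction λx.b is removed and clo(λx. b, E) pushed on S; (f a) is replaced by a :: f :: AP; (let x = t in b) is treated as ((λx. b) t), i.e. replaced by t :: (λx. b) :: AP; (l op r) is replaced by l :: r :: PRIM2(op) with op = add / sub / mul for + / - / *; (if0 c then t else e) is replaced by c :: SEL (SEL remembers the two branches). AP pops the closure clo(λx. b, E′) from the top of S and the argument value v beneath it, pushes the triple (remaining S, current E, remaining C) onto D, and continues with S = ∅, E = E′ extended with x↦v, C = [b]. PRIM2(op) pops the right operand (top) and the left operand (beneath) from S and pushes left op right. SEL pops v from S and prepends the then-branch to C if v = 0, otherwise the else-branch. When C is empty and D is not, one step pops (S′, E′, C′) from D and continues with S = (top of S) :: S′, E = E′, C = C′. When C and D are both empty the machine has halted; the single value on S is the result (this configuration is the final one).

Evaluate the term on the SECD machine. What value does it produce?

Answer: -1

Machine steps:
step 0: ⟨S=∅; E=∅; C=[((λw. w) (((λz. 3) 1) + ((λp. ((λx. x) p)) -4)))]; D=∅⟩
step 1: ⟨S=∅; E=∅; C=[(((λz. 3) 1) + ((λp. ((λx. x) p)) -4)) :: (λw. w) :: AP]; D=∅⟩
step 2: ⟨S=∅; E=∅; C=[((λz. 3) 1) :: ((λp. ((λx. x) p)) -4) :: PRIM2(add) :: (λw. w) :: AP]; D=∅⟩
step 3: ⟨S=∅; E=∅; C=[1 :: (λz. 3) :: AP :: ((λp. ((λx. x) p)) -4) :: PRIM2(add) :: (λw. w) :: AP]; D=∅⟩
step 4: ⟨S=[1]; E=∅; C=[(λz. 3) :: AP :: ((λp. ((λx. x) p)) -4) :: PRIM2(add) :: (λw. w) :: AP]; D=∅⟩
step 5: ⟨S=[clo(λz. 3, ∅) :: 1]; E=∅; C=[AP :: ((λp. ((λx. x) p)) -4) :: PRIM2(add) :: (λw. w) :: AP]; D=∅⟩
step 6: ⟨S=∅; E={z↦1}; C=[3]; D=[(∅, ∅, [((λp. ((λx. x) p)) -4) :: PRIM2(add) :: (λw. w) :: AP])]⟩
step 7: ⟨S=[3]; E={z↦1}; C=∅; D=[(∅, ∅, [((λp. ((λx. x) p)) -4) :: PRIM2(add) :: (λw. w) :: AP])]⟩
step 8: ⟨S=[3]; E=∅; C=[((λp. ((λx. x) p)) -4) :: PRIM2(add) :: (λw. w) :: AP]; D=∅⟩
step 9: ⟨S=[3]; E=∅; C=[-4 :: (λp. ((λx. x) p)) :: AP :: PRIM2(add) :: (λw. w) :: AP]; D=∅⟩
step 10: ⟨S=[-4 :: 3]; E=∅; C=[(λp. ((λx. x) p)) :: AP :: PRIM2(add) :: (λw. w) :: AP]; D=∅⟩
step 11: ⟨S=[clo(λp. ((λx. x) p), ∅) :: -4 :: 3]; E=∅; C=[AP :: PRIM2(add) :: (λw. w) :: AP]; D=∅⟩
step 12: ⟨S=∅; E={p↦-4}; C=[((λx. x) p)]; D=[([3], ∅, [PRIM2(add) :: (λw. w) :: AP])]⟩
step 13: ⟨S=∅; E={p↦-4}; C=[p :: (λx. x) :: AP]; D=[([3], ∅, [PRIM2(add) :: (λw. w) :: AP])]⟩
step 14: ⟨S=[-4]; E={p↦-4}; C=[(λx. x) :: AP]; D=[([3], ∅, [PRIM2(add) :: (λw. w) :: AP])]⟩
step 15: ⟨S=[clo(λx. x, {p↦-4}) :: -4]; E={p↦-4}; C=[AP]; D=[([3], ∅, [PRIM2(add) :: (λw. w) :: AP])]⟩
step 16: ⟨S=∅; E={x↦-4, p↦-4}; C=[x]; D=[(∅, {p↦-4}, ∅) :: ([3], ∅, [PRIM2(add) :: (λw. w) :: AP])]⟩
step 17: ⟨S=[-4]; E={x↦-4, p↦-4}; C=∅; D=[(∅, {p↦-4}, ∅) :: ([3], ∅, [PRIM2(add) :: (λw. w) :: AP])]⟩
step 18: ⟨S=[-4]; E={p↦-4}; C=∅; D=[([3], ∅, [PRIM2(add) :: (λw. w) :: AP])]⟩
step 19: ⟨S=[-4 :: 3]; E=∅; C=[PRIM2(add) :: (λw. w) :: AP]; D=∅⟩
step 20: ⟨S=[-1]; E=∅; C=[(λw. w) :: AP]; D=∅⟩
step 21: ⟨S=[clo(λw. w, ∅) :: -1]; E=∅; C=[AP]; D=∅⟩
step 22: ⟨S=∅; E={w↦-1}; C=[w]; D=[(∅, ∅, ∅)]⟩
step 23: ⟨S=[-1]; E={w↦-1}; C=∅; D=[(∅, ∅, ∅)]⟩
step 24: ⟨S=[-1]; E=∅; C=∅; D=∅⟩
→ final value -1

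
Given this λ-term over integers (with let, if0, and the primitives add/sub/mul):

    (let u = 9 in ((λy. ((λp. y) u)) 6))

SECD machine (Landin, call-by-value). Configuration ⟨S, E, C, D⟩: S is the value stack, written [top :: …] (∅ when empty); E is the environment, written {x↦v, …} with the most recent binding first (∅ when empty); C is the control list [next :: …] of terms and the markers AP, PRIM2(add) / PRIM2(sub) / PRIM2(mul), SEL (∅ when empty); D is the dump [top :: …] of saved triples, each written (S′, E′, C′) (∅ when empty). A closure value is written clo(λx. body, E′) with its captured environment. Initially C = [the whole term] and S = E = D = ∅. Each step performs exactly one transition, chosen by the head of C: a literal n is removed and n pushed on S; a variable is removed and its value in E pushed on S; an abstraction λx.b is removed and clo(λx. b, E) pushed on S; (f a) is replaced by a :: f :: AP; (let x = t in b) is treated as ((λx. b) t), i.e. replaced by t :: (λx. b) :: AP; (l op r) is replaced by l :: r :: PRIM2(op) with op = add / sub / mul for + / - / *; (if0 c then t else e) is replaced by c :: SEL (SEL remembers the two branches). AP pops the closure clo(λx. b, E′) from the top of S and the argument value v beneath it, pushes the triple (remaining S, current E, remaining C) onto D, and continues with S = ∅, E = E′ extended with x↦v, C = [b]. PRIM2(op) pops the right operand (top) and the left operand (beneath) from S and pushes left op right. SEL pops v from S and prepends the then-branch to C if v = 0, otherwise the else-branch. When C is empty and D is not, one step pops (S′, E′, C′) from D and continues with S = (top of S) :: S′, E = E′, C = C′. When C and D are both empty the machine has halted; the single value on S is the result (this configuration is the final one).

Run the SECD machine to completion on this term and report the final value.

Answer: 6

Machine steps:
step 0: <S=∅, E=∅, C=[(let u = 9 in ((λy. ((λp. y) u)) 6))], D=∅>
step 1: <S=∅, E=∅, C=[9 :: (λu. ((λy. ((λp. y) u)) 6)) :: AP], D=∅>
step 2: <S=[9], E=∅, C=[(λu. ((λy. ((λp. y) u)) 6)) :: AP], D=∅>
step 3: <S=[clo(λu. ((λy. ((λp. y) u)) 6), ∅) :: 9], E=∅, C=[AP], D=∅>
step 4: <S=∅, E={u↦9}, C=[((λy. ((λp. y) u)) 6)], D=[(∅, ∅, ∅)]>
step 5: <S=∅, E={u↦9}, C=[6 :: (λy. ((λp. y) u)) :: AP], D=[(∅, ∅, ∅)]>
step 6: <S=[6], E={u↦9}, C=[(λy. ((λp. y) u)) :: AP], D=[(∅, ∅, ∅)]>
step 7: <S=[clo(λy. ((λp. y) u), {u↦9}) :: 6], E={u↦9}, C=[AP], D=[(∅, ∅, ∅)]>
step 8: <S=∅, E={y↦6, u↦9}, C=[((λp. y) u)], D=[(∅, {u↦9}, ∅) :: (∅, ∅, ∅)]>
step 9: <S=∅, E={y↦6, u↦9}, C=[u :: (λp. y) :: AP], D=[(∅, {u↦9}, ∅) :: (∅, ∅, ∅)]>
step 10: <S=[9], E={y↦6, u↦9}, C=[(λp. y) :: AP], D=[(∅, {u↦9}, ∅) :: (∅, ∅, ∅)]>
step 11: <S=[clo(λp. y, {y↦6, u↦9}) :: 9], E={y↦6, u↦9}, C=[AP], D=[(∅, {u↦9}, ∅) :: (∅, ∅, ∅)]>
step 12: <S=∅, E={p↦9, y↦6, u↦9}, C=[y], D=[(∅, {y↦6, u↦9}, ∅) :: (∅, {u↦9}, ∅) :: (∅, ∅, ∅)]>
step 13: <S=[6], E={p↦9, y↦6, u↦9}, C=∅, D=[(∅, {y↦6, u↦9}, ∅) :: (∅, {u↦9}, ∅) :: (∅, ∅, ∅)]>
step 14: <S=[6], E={y↦6, u↦9}, C=∅, D=[(∅, {u↦9}, ∅) :: (∅, ∅, ∅)]>
step 15: <S=[6], E={u↦9}, C=∅, D=[(∅, ∅, ∅)]>
step 16: <S=[6], E=∅, C=∅, D=∅>
→ final value 6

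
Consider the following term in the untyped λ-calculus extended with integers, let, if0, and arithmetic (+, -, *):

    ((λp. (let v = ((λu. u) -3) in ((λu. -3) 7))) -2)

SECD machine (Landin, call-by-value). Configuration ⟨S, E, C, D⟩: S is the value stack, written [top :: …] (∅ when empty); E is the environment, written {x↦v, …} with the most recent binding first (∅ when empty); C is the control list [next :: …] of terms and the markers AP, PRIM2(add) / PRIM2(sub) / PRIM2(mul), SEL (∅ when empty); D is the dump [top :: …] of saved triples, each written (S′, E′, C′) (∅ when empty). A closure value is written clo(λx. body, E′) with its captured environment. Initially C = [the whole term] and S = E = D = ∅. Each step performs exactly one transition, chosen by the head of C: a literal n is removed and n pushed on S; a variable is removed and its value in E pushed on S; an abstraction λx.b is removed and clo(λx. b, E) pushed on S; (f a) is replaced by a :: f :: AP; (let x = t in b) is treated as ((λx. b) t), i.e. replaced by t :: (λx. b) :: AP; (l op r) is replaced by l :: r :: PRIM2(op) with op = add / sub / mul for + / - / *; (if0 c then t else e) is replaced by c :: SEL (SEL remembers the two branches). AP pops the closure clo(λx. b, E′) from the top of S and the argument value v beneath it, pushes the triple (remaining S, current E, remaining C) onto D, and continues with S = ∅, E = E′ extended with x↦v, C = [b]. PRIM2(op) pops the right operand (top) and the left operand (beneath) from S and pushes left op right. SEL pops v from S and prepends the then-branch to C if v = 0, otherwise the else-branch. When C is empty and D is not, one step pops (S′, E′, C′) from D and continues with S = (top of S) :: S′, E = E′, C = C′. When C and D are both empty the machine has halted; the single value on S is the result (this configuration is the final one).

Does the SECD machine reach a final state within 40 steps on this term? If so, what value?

Answer: -3

Execution trace:
step 0: <S=∅, E=∅, C=[((λp. (let v = ((λu. u) -3) in ((λu. -3) 7))) -2)], D=∅>
step 1: <S=∅, E=∅, C=[-2 :: (λp. (let v = ((λu. u) -3) in ((λu. -3) 7))) :: AP], D=∅>
step 2: <S=[-2], E=∅, C=[(λp. (let v = ((λu. u) -3) in ((λu. -3) 7))) :: AP], D=∅>
step 3: <S=[clo(λp. (let v = ((λu. u) -3) in ((λu. -3) 7)), ∅) :: -2], E=∅, C=[AP], D=∅>
step 4: <S=∅, E={p↦-2}, C=[(let v = ((λu. u) -3) in ((λu. -3) 7))], D=[(∅, ∅, ∅)]>
step 5: <S=∅, E={p↦-2}, C=[((λu. u) -3) :: (λv. ((λu. -3) 7)) :: AP], D=[(∅, ∅, ∅)]>
step 6: <S=∅, E={p↦-2}, C=[-3 :: (λu. u) :: AP :: (λv. ((λu. -3) 7)) :: AP], D=[(∅, ∅, ∅)]>
step 7: <S=[-3], E={p↦-2}, C=[(λu. u) :: AP :: (λv. ((λu. -3) 7)) :: AP], D=[(∅, ∅, ∅)]>
step 8: <S=[clo(λu. u, {p↦-2}) :: -3], E={p↦-2}, C=[AP :: (λv. ((λu. -3) 7)) :: AP], D=[(∅, ∅, ∅)]>
step 9: <S=∅, E={u↦-3, p↦-2}, C=[u], D=[(∅, {p↦-2}, [(λv. ((λu. -3) 7)) :: AP]) :: (∅, ∅, ∅)]>
step 10: <S=[-3], E={u↦-3, p↦-2}, C=∅, D=[(∅, {p↦-2}, [(λv. ((λu. -3) 7)) :: AP]) :: (∅, ∅, ∅)]>
step 11: <S=[-3], E={p↦-2}, C=[(λv. ((λu. -3) 7)) :: AP], D=[(∅, ∅, ∅)]>
step 12: <S=[clo(λv. ((λu. -3) 7), {p↦-2}) :: -3], E={p↦-2}, C=[AP], D=[(∅, ∅, ∅)]>
step 13: <S=∅, E={v↦-3, p↦-2}, C=[((λu. -3) 7)], D=[(∅, {p↦-2}, ∅) :: (∅, ∅, ∅)]>
step 14: <S=∅, E={v↦-3, p↦-2}, C=[7 :: (λu. -3) :: AP], D=[(∅, {p↦-2}, ∅) :: (∅, ∅, ∅)]>
step 15: <S=[7], E={v↦-3, p↦-2}, C=[(λu. -3) :: AP], D=[(∅, {p↦-2}, ∅) :: (∅, ∅, ∅)]>
step 16: <S=[clo(λu. -3, {v↦-3, p↦-2}) :: 7], E={v↦-3, p↦-2}, C=[AP], D=[(∅, {p↦-2}, ∅) :: (∅, ∅, ∅)]>
step 17: <S=∅, E={u↦7, v↦-3, p↦-2}, C=[-3], D=[(∅, {v↦-3, p↦-2}, ∅) :: (∅, {p↦-2}, ∅) :: (∅, ∅, ∅)]>
step 18: <S=[-3], E={u↦7, v↦-3, p↦-2}, C=∅, D=[(∅, {v↦-3, p↦-2}, ∅) :: (∅, {p↦-2}, ∅) :: (∅, ∅, ∅)]>
step 19: <S=[-3], E={v↦-3, p↦-2}, C=∅, D=[(∅, {p↦-2}, ∅) :: (∅, ∅, ∅)]>
step 20: <S=[-3], E={p↦-2}, C=∅, D=[(∅, ∅, ∅)]>
step 21: <S=[-3], E=∅, C=∅, D=∅>
→ final value -3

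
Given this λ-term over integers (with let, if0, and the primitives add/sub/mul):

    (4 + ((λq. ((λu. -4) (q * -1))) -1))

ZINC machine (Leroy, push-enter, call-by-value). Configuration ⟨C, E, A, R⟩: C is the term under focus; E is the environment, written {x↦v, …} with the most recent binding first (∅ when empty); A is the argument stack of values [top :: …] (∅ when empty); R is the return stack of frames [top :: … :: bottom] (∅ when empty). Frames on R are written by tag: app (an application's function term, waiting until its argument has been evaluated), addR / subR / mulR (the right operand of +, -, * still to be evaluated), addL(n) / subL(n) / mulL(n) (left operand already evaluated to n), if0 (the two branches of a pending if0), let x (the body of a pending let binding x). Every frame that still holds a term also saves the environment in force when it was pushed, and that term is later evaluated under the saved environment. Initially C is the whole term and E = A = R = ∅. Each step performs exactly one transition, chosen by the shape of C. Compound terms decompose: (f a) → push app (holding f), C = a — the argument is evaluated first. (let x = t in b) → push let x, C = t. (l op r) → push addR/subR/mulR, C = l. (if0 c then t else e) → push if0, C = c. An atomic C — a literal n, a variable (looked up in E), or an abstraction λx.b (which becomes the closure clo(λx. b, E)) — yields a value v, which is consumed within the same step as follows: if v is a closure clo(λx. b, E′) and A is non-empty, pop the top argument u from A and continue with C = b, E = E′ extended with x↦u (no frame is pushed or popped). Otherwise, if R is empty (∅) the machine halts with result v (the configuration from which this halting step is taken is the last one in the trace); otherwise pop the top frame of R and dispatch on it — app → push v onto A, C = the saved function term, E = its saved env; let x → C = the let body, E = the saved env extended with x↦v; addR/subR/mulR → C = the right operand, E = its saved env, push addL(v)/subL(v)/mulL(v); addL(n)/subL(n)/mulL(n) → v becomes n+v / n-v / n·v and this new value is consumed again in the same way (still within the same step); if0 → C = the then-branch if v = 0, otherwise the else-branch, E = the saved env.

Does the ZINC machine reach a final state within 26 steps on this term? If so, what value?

Answer: 0

Execution trace:
[0] ⟨C=(4 + ((λq. ((λu. -4) (q * -1))) -1)); E=∅; A=∅; R=∅⟩
[1] ⟨C=4; E=∅; A=∅; R=[addR]⟩
[2] ⟨C=((λq. ((λu. -4) (q * -1))) -1); E=∅; A=∅; R=[addL(4)]⟩
[3] ⟨C=-1; E=∅; A=∅; R=[app :: addL(4)]⟩
[4] ⟨C=(λq. ((λu. -4) (q * -1))); E=∅; A=[-1]; R=[addL(4)]⟩
[5] ⟨C=((λu. -4) (q * -1)); E={q↦-1}; A=∅; R=[addL(4)]⟩
[6] ⟨C=(q * -1); E={q↦-1}; A=∅; R=[app :: addL(4)]⟩
[7] ⟨C=q; E={q↦-1}; A=∅; R=[mulR :: app :: addL(4)]⟩
[8] ⟨C=-1; E={q↦-1}; A=∅; R=[mulL(-1) :: app :: addL(4)]⟩
[9] ⟨C=(λu. -4); E={q↦-1}; A=[1]; R=[addL(4)]⟩
[10] ⟨C=-4; E={u↦1, q↦-1}; A=∅; R=[addL(4)]⟩
→ final value 0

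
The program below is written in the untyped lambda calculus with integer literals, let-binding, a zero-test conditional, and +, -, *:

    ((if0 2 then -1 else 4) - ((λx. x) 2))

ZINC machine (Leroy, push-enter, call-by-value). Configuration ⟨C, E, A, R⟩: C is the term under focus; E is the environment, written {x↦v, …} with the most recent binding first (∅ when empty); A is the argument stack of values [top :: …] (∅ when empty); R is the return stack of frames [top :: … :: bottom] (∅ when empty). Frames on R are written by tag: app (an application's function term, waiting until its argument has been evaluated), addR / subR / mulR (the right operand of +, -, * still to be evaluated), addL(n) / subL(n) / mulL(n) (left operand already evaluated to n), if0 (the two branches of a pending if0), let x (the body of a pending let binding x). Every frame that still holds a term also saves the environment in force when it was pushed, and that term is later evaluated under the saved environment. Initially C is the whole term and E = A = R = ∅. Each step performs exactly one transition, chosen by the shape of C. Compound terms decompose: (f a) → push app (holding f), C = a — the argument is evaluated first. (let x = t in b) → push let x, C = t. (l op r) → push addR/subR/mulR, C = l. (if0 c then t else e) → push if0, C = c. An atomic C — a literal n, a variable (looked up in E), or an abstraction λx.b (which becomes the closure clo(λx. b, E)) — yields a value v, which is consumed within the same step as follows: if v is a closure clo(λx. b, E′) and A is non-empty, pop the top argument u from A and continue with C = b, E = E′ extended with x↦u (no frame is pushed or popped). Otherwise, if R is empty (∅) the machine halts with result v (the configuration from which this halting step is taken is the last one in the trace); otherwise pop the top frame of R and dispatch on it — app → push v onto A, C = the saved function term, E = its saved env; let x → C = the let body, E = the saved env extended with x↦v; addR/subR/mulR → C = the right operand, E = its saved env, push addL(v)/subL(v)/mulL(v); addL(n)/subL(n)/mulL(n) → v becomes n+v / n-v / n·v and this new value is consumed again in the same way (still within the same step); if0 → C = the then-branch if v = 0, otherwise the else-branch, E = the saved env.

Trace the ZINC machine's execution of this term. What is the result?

t=0: [C=((if0 2 then -1 else 4) - ((λx. x) 2)) | E=∅ | A=∅ | R=∅]
t=1: [C=(if0 2 then -1 else 4) | E=∅ | A=∅ | R=[subR]]
t=2: [C=2 | E=∅ | A=∅ | R=[if0 :: subR]]
t=3: [C=4 | E=∅ | A=∅ | R=[subR]]
t=4: [C=((λx. x) 2) | E=∅ | A=∅ | R=[subL(4)]]
t=5: [C=2 | E=∅ | A=∅ | R=[app :: subL(4)]]
t=6: [C=(λx. x) | E=∅ | A=[2] | R=[subL(4)]]
t=7: [C=x | E={x↦2} | A=∅ | R=[subL(4)]]
→ final value 2

Answer: 2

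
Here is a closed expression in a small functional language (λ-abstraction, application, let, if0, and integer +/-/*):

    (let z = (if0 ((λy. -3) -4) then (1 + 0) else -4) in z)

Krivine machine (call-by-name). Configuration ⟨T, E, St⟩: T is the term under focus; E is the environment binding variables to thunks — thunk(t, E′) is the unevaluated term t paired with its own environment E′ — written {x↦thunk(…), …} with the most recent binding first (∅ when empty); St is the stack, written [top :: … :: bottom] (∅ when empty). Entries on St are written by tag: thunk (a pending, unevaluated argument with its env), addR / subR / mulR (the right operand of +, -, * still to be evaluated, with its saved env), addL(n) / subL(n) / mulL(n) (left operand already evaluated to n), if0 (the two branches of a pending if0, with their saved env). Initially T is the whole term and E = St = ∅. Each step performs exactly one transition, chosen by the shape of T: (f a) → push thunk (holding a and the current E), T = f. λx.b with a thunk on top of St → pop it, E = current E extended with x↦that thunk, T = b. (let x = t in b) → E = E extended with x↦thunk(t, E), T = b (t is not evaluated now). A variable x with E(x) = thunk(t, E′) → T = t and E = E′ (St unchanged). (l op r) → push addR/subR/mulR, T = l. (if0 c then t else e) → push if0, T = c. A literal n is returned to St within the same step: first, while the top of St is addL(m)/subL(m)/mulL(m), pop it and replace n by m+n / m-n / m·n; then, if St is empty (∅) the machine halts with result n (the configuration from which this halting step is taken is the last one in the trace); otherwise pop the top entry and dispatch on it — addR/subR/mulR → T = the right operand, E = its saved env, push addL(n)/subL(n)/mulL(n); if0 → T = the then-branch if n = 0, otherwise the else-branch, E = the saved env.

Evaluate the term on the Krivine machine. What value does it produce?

Answer: -4

Machine steps:
0. ⟨T=(let z = (if0 ((λy. -3) -4) then (1 + 0) else -4) in z); E=∅; St=∅⟩
1. ⟨T=z; E={z↦thunk((if0 ((λy. -3) -4) then (1 + 0) else -4), ∅)}; St=∅⟩
2. ⟨T=(if0 ((λy. -3) -4) then (1 + 0) else -4); E=∅; St=∅⟩
3. ⟨T=((λy. -3) -4); E=∅; St=[if0]⟩
4. ⟨T=(λy. -3); E=∅; St=[thunk :: if0]⟩
5. ⟨T=-3; E={y↦thunk(-4, ∅)}; St=[if0]⟩
6. ⟨T=-4; E=∅; St=∅⟩
→ final value -4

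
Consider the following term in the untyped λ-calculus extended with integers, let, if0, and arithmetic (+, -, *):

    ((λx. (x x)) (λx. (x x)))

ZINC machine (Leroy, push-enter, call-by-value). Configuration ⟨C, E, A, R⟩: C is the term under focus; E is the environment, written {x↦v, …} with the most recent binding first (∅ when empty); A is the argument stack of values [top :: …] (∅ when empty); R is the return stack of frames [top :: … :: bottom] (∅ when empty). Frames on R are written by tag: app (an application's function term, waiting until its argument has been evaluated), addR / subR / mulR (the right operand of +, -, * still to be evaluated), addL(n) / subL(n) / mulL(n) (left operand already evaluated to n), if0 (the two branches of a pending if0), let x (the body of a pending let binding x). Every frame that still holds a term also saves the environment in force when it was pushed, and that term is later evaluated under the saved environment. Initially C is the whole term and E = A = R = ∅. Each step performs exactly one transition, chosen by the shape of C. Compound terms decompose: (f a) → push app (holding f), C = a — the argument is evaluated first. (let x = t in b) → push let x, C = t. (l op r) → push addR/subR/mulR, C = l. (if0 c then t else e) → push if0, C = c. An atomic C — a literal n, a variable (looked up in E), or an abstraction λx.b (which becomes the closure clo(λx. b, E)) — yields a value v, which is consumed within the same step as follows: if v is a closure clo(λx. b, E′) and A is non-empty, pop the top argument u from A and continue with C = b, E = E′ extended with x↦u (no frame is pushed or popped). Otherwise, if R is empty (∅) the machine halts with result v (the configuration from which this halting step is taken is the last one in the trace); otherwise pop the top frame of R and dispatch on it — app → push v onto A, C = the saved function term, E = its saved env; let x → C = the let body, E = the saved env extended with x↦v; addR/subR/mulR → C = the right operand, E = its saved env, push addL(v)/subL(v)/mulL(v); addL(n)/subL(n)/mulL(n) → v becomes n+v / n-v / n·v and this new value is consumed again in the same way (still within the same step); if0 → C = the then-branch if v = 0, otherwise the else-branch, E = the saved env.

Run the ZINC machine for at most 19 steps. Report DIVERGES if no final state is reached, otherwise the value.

Answer: DIVERGES (no final state within 19 steps)

Execution trace:
t=0: ⟨C=((λx. (x x)) (λx. (x x))); E=∅; A=∅; R=∅⟩
t=1: ⟨C=(λx. (x x)); E=∅; A=∅; R=[app]⟩
t=2: ⟨C=(λx. (x x)); E=∅; A=[clo(λx. (x x), ∅)]; R=∅⟩
t=3: ⟨C=(x x); E={x↦clo(λx. (x x), ∅)}; A=∅; R=∅⟩
t=4: ⟨C=x; E={x↦clo(λx. (x x), ∅)}; A=∅; R=[app]⟩
t=5: ⟨C=x; E={x↦clo(λx. (x x), ∅)}; A=[clo(λx. (x x), ∅)]; R=∅⟩
… configuration repeats with period 3 (steps 3–5 recur indefinitely) …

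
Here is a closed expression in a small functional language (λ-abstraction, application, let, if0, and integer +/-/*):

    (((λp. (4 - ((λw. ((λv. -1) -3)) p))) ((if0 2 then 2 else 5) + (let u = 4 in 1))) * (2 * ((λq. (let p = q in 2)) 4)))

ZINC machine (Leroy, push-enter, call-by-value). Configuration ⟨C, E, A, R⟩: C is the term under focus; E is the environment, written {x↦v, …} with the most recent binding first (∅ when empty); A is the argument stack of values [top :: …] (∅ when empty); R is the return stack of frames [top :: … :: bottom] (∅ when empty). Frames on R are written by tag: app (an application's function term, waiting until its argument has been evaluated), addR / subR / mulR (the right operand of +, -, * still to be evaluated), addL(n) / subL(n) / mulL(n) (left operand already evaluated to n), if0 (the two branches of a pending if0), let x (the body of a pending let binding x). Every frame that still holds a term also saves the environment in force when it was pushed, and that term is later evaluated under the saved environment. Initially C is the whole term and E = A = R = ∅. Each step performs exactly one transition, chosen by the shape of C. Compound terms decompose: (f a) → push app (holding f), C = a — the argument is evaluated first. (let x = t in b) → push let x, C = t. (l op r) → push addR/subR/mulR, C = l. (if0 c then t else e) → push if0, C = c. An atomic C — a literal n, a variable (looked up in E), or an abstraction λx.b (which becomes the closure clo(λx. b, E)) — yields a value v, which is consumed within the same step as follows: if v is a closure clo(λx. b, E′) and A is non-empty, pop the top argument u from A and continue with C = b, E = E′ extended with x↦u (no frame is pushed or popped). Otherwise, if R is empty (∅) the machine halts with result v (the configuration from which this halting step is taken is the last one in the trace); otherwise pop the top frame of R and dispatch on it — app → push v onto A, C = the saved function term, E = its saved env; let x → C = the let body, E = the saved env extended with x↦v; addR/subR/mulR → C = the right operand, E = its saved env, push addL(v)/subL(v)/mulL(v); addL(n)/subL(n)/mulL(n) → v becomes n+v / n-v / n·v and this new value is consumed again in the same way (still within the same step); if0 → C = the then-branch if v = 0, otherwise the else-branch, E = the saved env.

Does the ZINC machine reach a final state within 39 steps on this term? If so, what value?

t=0: <C=(((λp. (4 - ((λw. ((λv. -1) -3)) p))) ((if0 2 then 2 else 5) + (let u = 4 in 1))) * (2 * ((λq. (let p = q in 2)) 4))), E=∅, A=∅, R=∅>
t=1: <C=((λp. (4 - ((λw. ((λv. -1) -3)) p))) ((if0 2 then 2 else 5) + (let u = 4 in 1))), E=∅, A=∅, R=[mulR]>
t=2: <C=((if0 2 then 2 else 5) + (let u = 4 in 1)), E=∅, A=∅, R=[app :: mulR]>
t=3: <C=(if0 2 then 2 else 5), E=∅, A=∅, R=[addR :: app :: mulR]>
t=4: <C=2, E=∅, A=∅, R=[if0 :: addR :: app :: mulR]>
t=5: <C=5, E=∅, A=∅, R=[addR :: app :: mulR]>
t=6: <C=(let u = 4 in 1), E=∅, A=∅, R=[addL(5) :: app :: mulR]>
t=7: <C=4, E=∅, A=∅, R=[let u :: addL(5) :: app :: mulR]>
t=8: <C=1, E={u↦4}, A=∅, R=[addL(5) :: app :: mulR]>
t=9: <C=(λp. (4 - ((λw. ((λv. -1) -3)) p))), E=∅, A=[6], R=[mulR]>
t=10: <C=(4 - ((λw. ((λv. -1) -3)) p)), E={p↦6}, A=∅, R=[mulR]>
t=11: <C=4, E={p↦6}, A=∅, R=[subR :: mulR]>
t=12: <C=((λw. ((λv. -1) -3)) p), E={p↦6}, A=∅, R=[subL(4) :: mulR]>
t=13: <C=p, E={p↦6}, A=∅, R=[app :: subL(4) :: mulR]>
t=14: <C=(λw. ((λv. -1) -3)), E={p↦6}, A=[6], R=[subL(4) :: mulR]>
t=15: <C=((λv. -1) -3), E={w↦6, p↦6}, A=∅, R=[subL(4) :: mulR]>
t=16: <C=-3, E={w↦6, p↦6}, A=∅, R=[app :: subL(4) :: mulR]>
t=17: <C=(λv. -1), E={w↦6, p↦6}, A=[-3], R=[subL(4) :: mulR]>
t=18: <C=-1, E={v↦-3, w↦6, p↦6}, A=∅, R=[subL(4) :: mulR]>
t=19: <C=(2 * ((λq. (let p = q in 2)) 4)), E=∅, A=∅, R=[mulL(5)]>
t=20: <C=2, E=∅, A=∅, R=[mulR :: mulL(5)]>
t=21: <C=((λq. (let p = q in 2)) 4), E=∅, A=∅, R=[mulL(2) :: mulL(5)]>
t=22: <C=4, E=∅, A=∅, R=[app :: mulL(2) :: mulL(5)]>
t=23: <C=(λq. (let p = q in 2)), E=∅, A=[4], R=[mulL(2) :: mulL(5)]>
t=24: <C=(let p = q in 2), E={q↦4}, A=∅, R=[mulL(2) :: mulL(5)]>
t=25: <C=q, E={q↦4}, A=∅, R=[let p :: mulL(2) :: mulL(5)]>
t=26: <C=2, E={p↦4, q↦4}, A=∅, R=[mulL(2) :: mulL(5)]>
→ final value 20

Answer: 20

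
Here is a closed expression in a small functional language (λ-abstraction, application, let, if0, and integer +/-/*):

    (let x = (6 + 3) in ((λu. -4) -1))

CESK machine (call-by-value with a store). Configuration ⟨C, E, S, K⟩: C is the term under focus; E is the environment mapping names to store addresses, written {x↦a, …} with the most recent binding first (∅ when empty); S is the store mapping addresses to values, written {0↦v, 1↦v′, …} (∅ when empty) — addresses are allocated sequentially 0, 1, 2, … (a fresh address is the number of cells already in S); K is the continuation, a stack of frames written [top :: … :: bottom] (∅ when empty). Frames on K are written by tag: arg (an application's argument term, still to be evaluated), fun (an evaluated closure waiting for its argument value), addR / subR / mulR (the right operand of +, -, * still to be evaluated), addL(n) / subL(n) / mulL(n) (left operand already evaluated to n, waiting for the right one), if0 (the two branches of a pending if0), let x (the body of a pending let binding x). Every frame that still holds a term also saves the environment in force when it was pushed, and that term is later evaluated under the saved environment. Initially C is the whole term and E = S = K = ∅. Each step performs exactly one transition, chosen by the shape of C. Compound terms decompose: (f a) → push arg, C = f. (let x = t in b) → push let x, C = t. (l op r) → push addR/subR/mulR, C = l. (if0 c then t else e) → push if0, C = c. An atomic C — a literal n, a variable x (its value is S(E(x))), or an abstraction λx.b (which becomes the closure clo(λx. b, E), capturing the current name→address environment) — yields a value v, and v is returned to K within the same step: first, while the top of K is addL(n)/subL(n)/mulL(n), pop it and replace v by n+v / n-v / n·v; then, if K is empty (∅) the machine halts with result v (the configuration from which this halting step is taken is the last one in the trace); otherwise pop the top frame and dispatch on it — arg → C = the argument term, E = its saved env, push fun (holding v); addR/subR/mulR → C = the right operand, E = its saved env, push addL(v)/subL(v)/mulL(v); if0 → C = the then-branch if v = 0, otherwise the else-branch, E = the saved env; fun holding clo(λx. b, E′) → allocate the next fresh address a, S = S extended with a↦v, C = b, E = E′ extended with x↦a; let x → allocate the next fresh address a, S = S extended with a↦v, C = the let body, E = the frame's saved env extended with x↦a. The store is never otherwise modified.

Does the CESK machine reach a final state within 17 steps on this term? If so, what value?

Answer: -4

Execution trace:
0. ⟨C=(let x = (6 + 3) in ((λu. -4) -1)); E=∅; S=∅; K=∅⟩
1. ⟨C=(6 + 3); E=∅; S=∅; K=[let x]⟩
2. ⟨C=6; E=∅; S=∅; K=[addR :: let x]⟩
3. ⟨C=3; E=∅; S=∅; K=[addL(6) :: let x]⟩
4. ⟨C=((λu. -4) -1); E={x↦0}; S={0↦9}; K=∅⟩
5. ⟨C=(λu. -4); E={x↦0}; S={0↦9}; K=[arg]⟩
6. ⟨C=-1; E={x↦0}; S={0↦9}; K=[fun]⟩
7. ⟨C=-4; E={u↦1, x↦0}; S={0↦9, 1↦-1}; K=∅⟩
→ final value -4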